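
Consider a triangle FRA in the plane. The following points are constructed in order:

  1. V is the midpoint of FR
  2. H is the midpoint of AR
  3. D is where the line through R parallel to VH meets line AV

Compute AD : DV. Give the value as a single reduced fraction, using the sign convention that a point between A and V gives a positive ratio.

Assign F = (0, 0), R = (1, 0), A = (0, 1) — the answer is frame-independent, so this choice is without loss of generality.
1. V is the midpoint of FR ⇒ V = (1/2, 0)
2. H is the midpoint of AR ⇒ H = (1/2, 1/2)
3. D is where the line through R parallel to VH meets line AV ⇒ D = (1, -1)
D = A + t·(V−A) with t = 2, so AD:DV = t:(1−t) = 2:-1

AD:DV = -2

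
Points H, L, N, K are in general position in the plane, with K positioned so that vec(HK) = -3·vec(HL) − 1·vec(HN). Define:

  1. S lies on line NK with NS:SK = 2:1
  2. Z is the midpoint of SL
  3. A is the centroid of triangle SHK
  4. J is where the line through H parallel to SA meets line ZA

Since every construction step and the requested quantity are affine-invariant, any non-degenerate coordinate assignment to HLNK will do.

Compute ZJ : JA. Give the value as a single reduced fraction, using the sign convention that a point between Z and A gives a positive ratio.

Set H = (0, 0), L = (1, 0), N = (0, 1), K = (-3, -1); any affine frame gives the same invariant.
1. S lies on line NK with NS:SK = 2:1 ⇒ S = (-2, -1/3)
2. Z is the midpoint of SL ⇒ Z = (-1/2, -1/6)
3. A is the centroid of triangle SHK ⇒ A = (-5/3, -4/9)
4. J is where the line through H parallel to SA meets line ZA ⇒ J = (1/12, -1/36)
J = Z + t·(A−Z) with t = -1/2, so ZJ:JA = t:(1−t) = -1/2:3/2

ZJ:JA = -1/3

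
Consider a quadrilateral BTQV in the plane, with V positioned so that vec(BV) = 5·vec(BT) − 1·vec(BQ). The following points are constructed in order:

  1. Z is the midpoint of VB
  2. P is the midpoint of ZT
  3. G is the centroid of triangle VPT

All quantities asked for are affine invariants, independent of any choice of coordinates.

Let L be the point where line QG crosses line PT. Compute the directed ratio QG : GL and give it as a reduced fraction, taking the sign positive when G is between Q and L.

QG:GL = 5

Work in coordinates with B = (0, 0), T = (1, 0), Q = (0, 1), V = (5, -1).
1. Z is the midpoint of VB ⇒ Z = (5/2, -1/2)
2. P is the midpoint of ZT ⇒ P = (7/4, -1/4)
3. G is the centroid of triangle VPT ⇒ G = (31/12, -5/12)
line QG meets PT at L = (31/10, -7/10)
G = Q + t·(L−Q) with t = 5/6, so QG:GL = 5/6:1/6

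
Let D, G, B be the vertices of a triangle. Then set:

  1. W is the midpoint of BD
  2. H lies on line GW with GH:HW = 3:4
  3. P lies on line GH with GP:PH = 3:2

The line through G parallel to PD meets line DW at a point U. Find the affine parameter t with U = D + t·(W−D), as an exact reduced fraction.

Work in coordinates with D = (0, 0), G = (1, 0), B = (0, 1).
1. W is the midpoint of BD ⇒ W = (0, 1/2)
2. H lies on line GW with GH:HW = 3:4 ⇒ H = (4/7, 3/14)
3. P lies on line GH with GP:PH = 3:2 ⇒ P = (26/35, 9/70)
through G parallel to PD: direction (-26/35, -9/70); meets DW at U = (0, -9/52)
U = D + t·(W−D) with t = -9/26

t = -9/26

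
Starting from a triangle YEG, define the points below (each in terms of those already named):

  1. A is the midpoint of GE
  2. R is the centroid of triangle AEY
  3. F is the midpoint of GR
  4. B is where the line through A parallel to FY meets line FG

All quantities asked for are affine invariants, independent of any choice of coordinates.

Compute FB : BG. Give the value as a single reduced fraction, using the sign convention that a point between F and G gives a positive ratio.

FB:BG = -2/5

Assign Y = (0, 0), E = (1, 0), G = (0, 1) — the answer is frame-independent, so this choice is without loss of generality.
1. A is the midpoint of GE ⇒ A = (1/2, 1/2)
2. R is the centroid of triangle AEY ⇒ R = (1/2, 1/6)
3. F is the midpoint of GR ⇒ F = (1/4, 7/12)
4. B is where the line through A parallel to FY meets line FG ⇒ B = (5/12, 11/36)
B = F + t·(G−F) with t = -2/3, so FB:BG = t:(1−t) = -2/3:5/3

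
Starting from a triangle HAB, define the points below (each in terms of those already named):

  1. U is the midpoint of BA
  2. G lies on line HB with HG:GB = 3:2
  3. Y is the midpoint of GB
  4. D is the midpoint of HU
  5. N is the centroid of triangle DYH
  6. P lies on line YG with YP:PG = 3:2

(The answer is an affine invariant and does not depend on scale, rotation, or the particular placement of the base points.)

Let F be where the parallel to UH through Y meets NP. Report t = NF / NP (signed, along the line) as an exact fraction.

Set H = (0, 0), A = (1, 0), B = (0, 1); any affine frame gives the same invariant.
1. U is the midpoint of BA ⇒ U = (1/2, 1/2)
2. G lies on line HB with HG:GB = 3:2 ⇒ G = (0, 3/5)
3. Y is the midpoint of GB ⇒ Y = (0, 4/5)
4. D is the midpoint of HU ⇒ D = (1/4, 1/4)
5. N is the centroid of triangle DYH ⇒ N = (1/12, 7/20)
6. P lies on line YG with YP:PG = 3:2 ⇒ P = (0, 17/25)
through Y parallel to UH: direction (-1/2, -1/2); meets NP at F = (-3/124, 481/620)
F = N + t·(P−N) with t = 40/31

t = 40/31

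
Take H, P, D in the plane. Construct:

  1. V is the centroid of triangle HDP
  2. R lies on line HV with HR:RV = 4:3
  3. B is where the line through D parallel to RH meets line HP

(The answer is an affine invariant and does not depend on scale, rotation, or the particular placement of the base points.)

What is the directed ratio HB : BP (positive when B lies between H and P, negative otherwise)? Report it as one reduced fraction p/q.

Assign H = (0, 0), P = (1, 0), D = (0, 1) — the answer is frame-independent, so this choice is without loss of generality.
1. V is the centroid of triangle HDP ⇒ V = (1/3, 1/3)
2. R lies on line HV with HR:RV = 4:3 ⇒ R = (4/21, 4/21)
3. B is where the line through D parallel to RH meets line HP ⇒ B = (-1, 0)
B = H + t·(P−H) with t = -1, so HB:BP = t:(1−t) = -1:2

HB:BP = -1/2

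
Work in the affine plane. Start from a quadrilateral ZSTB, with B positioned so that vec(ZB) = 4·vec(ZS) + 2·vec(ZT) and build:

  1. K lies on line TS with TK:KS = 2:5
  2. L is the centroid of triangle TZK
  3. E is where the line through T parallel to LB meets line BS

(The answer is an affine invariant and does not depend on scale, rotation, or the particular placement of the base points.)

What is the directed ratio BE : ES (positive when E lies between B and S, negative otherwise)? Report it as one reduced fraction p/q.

BE:ES = -19/56

Choose coordinates Z = (0, 0), S = (1, 0), T = (0, 1), B = (4, 2).
1. K lies on line TS with TK:KS = 2:5 ⇒ K = (2/7, 5/7)
2. L is the centroid of triangle TZK ⇒ L = (2/21, 4/7)
3. E is where the line through T parallel to LB meets line BS ⇒ E = (205/37, 112/37)
E = B + t·(S−B) with t = -19/37, so BE:ES = t:(1−t) = -19/37:56/37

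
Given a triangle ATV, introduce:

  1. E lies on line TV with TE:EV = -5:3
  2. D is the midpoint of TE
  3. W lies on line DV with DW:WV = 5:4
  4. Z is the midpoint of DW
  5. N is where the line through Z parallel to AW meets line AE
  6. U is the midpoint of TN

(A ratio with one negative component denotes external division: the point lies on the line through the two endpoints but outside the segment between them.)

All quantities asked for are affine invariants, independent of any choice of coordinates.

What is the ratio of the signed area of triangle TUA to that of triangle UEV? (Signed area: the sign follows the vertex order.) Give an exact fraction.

Work in coordinates with A = (0, 0), T = (1, 0), V = (0, 1).
1. E lies on line TV with TE:EV = -5:3 ⇒ E = (-3/2, 5/2)
2. D is the midpoint of TE ⇒ D = (-1/4, 5/4)
3. W lies on line DV with DW:WV = 5:4 ⇒ W = (-1/9, 10/9)
4. Z is the midpoint of DW ⇒ Z = (-13/72, 85/72)
5. N is where the line through Z parallel to AW meets line AE ⇒ N = (-3/40, 1/8)
6. U is the midpoint of TN ⇒ U = (37/80, 1/16)
2·[TUA] = 1/16, 2·[UEV] = -57/80
[TUA]:[UEV] = 1/16:-57/80 = -5/57

[TUA]:[UEV] = -5/57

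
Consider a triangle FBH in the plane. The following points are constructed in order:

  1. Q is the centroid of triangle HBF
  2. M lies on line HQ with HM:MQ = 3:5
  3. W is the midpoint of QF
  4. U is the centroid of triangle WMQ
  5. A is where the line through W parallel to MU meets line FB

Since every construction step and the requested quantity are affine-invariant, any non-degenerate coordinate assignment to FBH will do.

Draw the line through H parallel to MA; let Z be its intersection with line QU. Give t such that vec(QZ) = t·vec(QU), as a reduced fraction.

Choose coordinates F = (0, 0), B = (1, 0), H = (0, 1).
1. Q is the centroid of triangle HBF ⇒ Q = (1/3, 1/3)
2. M lies on line HQ with HM:MQ = 3:5 ⇒ M = (1/8, 3/4)
3. W is the midpoint of QF ⇒ W = (1/6, 1/6)
4. U is the centroid of triangle WMQ ⇒ U = (5/24, 5/12)
5. A is where the line through W parallel to MU meets line FB ⇒ A = (5/24, 0)
through H parallel to MA: direction (1/12, -3/4); meets QU at Z = (4/75, 13/25)
Z = Q + t·(U−Q) with t = 56/25

t = 56/25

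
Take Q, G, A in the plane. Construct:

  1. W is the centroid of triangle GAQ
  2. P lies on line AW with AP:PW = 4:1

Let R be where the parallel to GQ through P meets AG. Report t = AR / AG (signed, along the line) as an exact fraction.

t = 8/15

Work in coordinates with Q = (0, 0), G = (1, 0), A = (0, 1).
1. W is the centroid of triangle GAQ ⇒ W = (1/3, 1/3)
2. P lies on line AW with AP:PW = 4:1 ⇒ P = (4/15, 7/15)
through P parallel to GQ: direction (-1, 0); meets AG at R = (8/15, 7/15)
R = A + t·(G−A) with t = 8/15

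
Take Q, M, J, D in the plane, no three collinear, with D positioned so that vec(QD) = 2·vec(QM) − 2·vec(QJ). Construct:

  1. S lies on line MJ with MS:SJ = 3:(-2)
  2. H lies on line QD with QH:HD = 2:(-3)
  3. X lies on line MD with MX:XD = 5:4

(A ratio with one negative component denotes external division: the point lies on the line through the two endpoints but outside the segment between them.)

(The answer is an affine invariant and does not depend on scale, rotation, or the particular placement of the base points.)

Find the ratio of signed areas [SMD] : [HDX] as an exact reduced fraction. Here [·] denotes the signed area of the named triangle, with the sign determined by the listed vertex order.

[SMD]:[HDX] = -9/8

Work in coordinates with Q = (0, 0), M = (1, 0), J = (0, 1), D = (2, -2).
1. S lies on line MJ with MS:SJ = 3:(-2) ⇒ S = (-2, 3)
2. H lies on line QD with QH:HD = 2:(-3) ⇒ H = (-4, 4)
3. X lies on line MD with MX:XD = 5:4 ⇒ X = (14/9, -10/9)
2·[SMD] = -3, 2·[HDX] = 8/3
[SMD]:[HDX] = -3:8/3 = -9/8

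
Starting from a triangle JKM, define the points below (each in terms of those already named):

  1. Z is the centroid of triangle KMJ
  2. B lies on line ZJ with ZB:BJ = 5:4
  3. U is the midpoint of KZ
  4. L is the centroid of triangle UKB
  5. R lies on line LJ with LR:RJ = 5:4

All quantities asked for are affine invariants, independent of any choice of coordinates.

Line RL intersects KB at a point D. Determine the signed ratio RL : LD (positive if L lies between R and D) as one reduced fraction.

RL:LD = -29/9

Set J = (0, 0), K = (1, 0), M = (0, 1); any affine frame gives the same invariant.
1. Z is the centroid of triangle KMJ ⇒ Z = (1/3, 1/3)
2. B lies on line ZJ with ZB:BJ = 5:4 ⇒ B = (4/27, 4/27)
3. U is the midpoint of KZ ⇒ U = (2/3, 1/6)
4. L is the centroid of triangle UKB ⇒ L = (49/81, 17/162)
5. R lies on line LJ with LR:RJ = 5:4 ⇒ R = (196/729, 34/729)
line RL meets KB at D = (392/783, 68/783)
L = R + t·(D−R) with t = 29/20, so RL:LD = 29/20:-9/20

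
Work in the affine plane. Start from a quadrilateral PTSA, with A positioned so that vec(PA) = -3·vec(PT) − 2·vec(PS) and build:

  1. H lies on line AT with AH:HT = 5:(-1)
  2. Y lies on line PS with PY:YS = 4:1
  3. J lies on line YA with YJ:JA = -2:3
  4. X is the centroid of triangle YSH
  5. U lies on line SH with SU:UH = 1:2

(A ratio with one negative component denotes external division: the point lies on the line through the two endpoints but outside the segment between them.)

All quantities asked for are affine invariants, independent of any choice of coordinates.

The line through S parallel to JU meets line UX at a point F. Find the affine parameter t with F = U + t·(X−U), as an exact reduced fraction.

t = -207/16

Work in coordinates with P = (0, 0), T = (1, 0), S = (0, 1), A = (-3, -2).
1. H lies on line AT with AH:HT = 5:(-1) ⇒ H = (2, 1/2)
2. Y lies on line PS with PY:YS = 4:1 ⇒ Y = (0, 4/5)
3. J lies on line YA with YJ:JA = -2:3 ⇒ J = (6, 32/5)
4. X is the centroid of triangle YSH ⇒ X = (2/3, 23/30)
5. U lies on line SH with SU:UH = 1:2 ⇒ U = (2/3, 5/6)
through S parallel to JU: direction (-16/3, -167/30); meets UX at F = (2/3, 407/240)
F = U + t·(X−U) with t = -207/16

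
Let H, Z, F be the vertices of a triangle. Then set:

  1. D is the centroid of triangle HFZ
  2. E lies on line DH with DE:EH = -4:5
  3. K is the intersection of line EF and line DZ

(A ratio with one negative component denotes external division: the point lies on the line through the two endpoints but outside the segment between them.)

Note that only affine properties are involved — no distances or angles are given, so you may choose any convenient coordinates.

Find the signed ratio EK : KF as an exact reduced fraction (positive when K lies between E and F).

Assign H = (0, 0), Z = (1, 0), F = (0, 1) — the answer is frame-independent, so this choice is without loss of generality.
1. D is the centroid of triangle HFZ ⇒ D = (1/3, 1/3)
2. E lies on line DH with DE:EH = -4:5 ⇒ E = (5/3, 5/3)
3. K is the intersection of line EF and line DZ ⇒ K = (-5/9, 7/9)
K = E + t·(F−E) with t = 4/3, so EK:KF = t:(1−t) = 4/3:-1/3

EK:KF = -4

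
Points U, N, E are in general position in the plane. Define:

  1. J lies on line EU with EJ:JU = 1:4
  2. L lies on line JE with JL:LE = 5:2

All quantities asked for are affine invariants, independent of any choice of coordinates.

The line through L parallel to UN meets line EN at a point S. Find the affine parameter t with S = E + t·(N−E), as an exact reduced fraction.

t = 2/35

Choose coordinates U = (0, 0), N = (1, 0), E = (0, 1).
1. J lies on line EU with EJ:JU = 1:4 ⇒ J = (0, 4/5)
2. L lies on line JE with JL:LE = 5:2 ⇒ L = (0, 33/35)
through L parallel to UN: direction (1, 0); meets EN at S = (2/35, 33/35)
S = E + t·(N−E) with t = 2/35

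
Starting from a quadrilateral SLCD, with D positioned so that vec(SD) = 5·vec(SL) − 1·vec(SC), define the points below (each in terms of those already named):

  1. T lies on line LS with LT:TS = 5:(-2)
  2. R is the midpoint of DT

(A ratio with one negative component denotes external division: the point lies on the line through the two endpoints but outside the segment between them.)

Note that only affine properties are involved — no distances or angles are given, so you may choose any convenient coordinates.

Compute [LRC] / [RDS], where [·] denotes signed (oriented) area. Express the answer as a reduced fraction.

[LRC]:[RDS] = 2

Assign S = (0, 0), L = (1, 0), C = (0, 1), D = (5, -1) — the answer is frame-independent, so this choice is without loss of generality.
1. T lies on line LS with LT:TS = 5:(-2) ⇒ T = (-2/3, 0)
2. R is the midpoint of DT ⇒ R = (13/6, -1/2)
2·[LRC] = 2/3, 2·[RDS] = 1/3
[LRC]:[RDS] = 2/3:1/3 = 2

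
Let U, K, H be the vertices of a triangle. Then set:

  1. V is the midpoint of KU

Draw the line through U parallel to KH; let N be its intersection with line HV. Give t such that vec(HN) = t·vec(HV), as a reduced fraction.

t = 2

Choose coordinates U = (0, 0), K = (1, 0), H = (0, 1).
1. V is the midpoint of KU ⇒ V = (1/2, 0)
through U parallel to KH: direction (-1, 1); meets HV at N = (1, -1)
N = H + t·(V−H) with t = 2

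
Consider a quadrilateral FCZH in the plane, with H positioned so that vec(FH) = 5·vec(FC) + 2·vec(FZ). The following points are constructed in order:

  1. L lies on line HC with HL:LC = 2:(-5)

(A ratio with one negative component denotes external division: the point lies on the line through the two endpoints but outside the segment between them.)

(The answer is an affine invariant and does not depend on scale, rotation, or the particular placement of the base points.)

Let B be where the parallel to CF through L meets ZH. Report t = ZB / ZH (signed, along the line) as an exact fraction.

Assign F = (0, 0), C = (1, 0), Z = (0, 1), H = (5, 2) — the answer is frame-independent, so this choice is without loss of generality.
1. L lies on line HC with HL:LC = 2:(-5) ⇒ L = (23/3, 10/3)
through L parallel to CF: direction (-1, 0); meets ZH at B = (35/3, 10/3)
B = Z + t·(H−Z) with t = 7/3

t = 7/3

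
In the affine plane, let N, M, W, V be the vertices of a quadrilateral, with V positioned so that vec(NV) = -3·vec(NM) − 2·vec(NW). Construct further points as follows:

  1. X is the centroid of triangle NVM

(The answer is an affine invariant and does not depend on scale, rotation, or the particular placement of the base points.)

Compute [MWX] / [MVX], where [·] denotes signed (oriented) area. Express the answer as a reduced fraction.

[MWX]:[MVX] = -7/2

Set N = (0, 0), M = (1, 0), W = (0, 1), V = (-3, -2); any affine frame gives the same invariant.
1. X is the centroid of triangle NVM ⇒ X = (-2/3, -2/3)
2·[MWX] = 7/3, 2·[MVX] = -2/3
[MWX]:[MVX] = 7/3:-2/3 = -7/2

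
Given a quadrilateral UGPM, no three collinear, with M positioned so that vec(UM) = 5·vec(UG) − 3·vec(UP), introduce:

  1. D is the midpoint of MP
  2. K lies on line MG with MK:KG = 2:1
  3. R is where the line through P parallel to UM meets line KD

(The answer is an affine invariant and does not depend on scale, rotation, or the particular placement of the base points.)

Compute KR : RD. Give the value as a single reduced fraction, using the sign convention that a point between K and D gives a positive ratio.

KR:RD = -6/5

Choose coordinates U = (0, 0), G = (1, 0), P = (0, 1), M = (5, -3).
1. D is the midpoint of MP ⇒ D = (5/2, -1)
2. K lies on line MG with MK:KG = 2:1 ⇒ K = (7/3, -1)
3. R is where the line through P parallel to UM meets line KD ⇒ R = (10/3, -1)
R = K + t·(D−K) with t = 6, so KR:RD = t:(1−t) = 6:-5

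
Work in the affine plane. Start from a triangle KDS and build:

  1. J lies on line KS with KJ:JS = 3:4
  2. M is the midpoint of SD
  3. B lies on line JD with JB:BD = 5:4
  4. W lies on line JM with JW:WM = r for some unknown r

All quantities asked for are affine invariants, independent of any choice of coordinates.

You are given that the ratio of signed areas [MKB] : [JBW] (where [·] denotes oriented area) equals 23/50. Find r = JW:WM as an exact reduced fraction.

r = -5/3

Work in coordinates with K = (0, 0), D = (1, 0), S = (0, 1).
1. J lies on line KS with KJ:JS = 3:4 ⇒ J = (0, 3/7)
2. M is the midpoint of SD ⇒ M = (1/2, 1/2)
3. B lies on line JD with JB:BD = 5:4 ⇒ B = (5/9, 4/21)
4. With JW:WM = r, write λ = r/(r+1) so W = J + λ·(M−J); W is affine-linear in λ
Every point depending on W is an affine combination of W and λ-independent points, so each such coordinate is linear in λ; the λ² term in each signed area is a multiple of (M−J)×(M−J) = 0, so 2·[MKB] and 2·[JBW] are each linear in λ. Evaluating at λ=0 and λ=1:
  2·[MKB] = 23/126,   2·[JBW] = 10/63·λ
So [MKB]:[JBW] = (23/126) / (10/63·λ). Setting this equal to 23/50:
  23/126 = 23/50·(10/63·λ)  ⇒  λ = 5/2
Then r = λ/(1−λ) = (5/2)/(-3/2) = -5/3. Check: with r = -5/3, W = (5/4, 17/28) and [MKB]:[JBW] = 23/50 as required.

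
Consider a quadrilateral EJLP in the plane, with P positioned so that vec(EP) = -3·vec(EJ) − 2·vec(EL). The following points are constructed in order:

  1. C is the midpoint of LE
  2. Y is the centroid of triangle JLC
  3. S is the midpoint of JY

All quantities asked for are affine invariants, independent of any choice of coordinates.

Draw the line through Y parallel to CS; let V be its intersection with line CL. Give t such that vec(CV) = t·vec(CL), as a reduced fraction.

t = 1/4

Work in coordinates with E = (0, 0), J = (1, 0), L = (0, 1), P = (-3, -2).
1. C is the midpoint of LE ⇒ C = (0, 1/2)
2. Y is the centroid of triangle JLC ⇒ Y = (1/3, 1/2)
3. S is the midpoint of JY ⇒ S = (2/3, 1/4)
through Y parallel to CS: direction (2/3, -1/4); meets CL at V = (0, 5/8)
V = C + t·(L−C) with t = 1/4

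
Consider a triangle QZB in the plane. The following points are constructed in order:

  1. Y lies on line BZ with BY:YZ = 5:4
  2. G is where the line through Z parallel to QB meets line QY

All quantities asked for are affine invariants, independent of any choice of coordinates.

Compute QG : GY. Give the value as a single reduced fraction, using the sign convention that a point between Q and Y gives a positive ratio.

Work in coordinates with Q = (0, 0), Z = (1, 0), B = (0, 1).
1. Y lies on line BZ with BY:YZ = 5:4 ⇒ Y = (5/9, 4/9)
2. G is where the line through Z parallel to QB meets line QY ⇒ G = (1, 4/5)
G = Q + t·(Y−Q) with t = 9/5, so QG:GY = t:(1−t) = 9/5:-4/5

QG:GY = -9/4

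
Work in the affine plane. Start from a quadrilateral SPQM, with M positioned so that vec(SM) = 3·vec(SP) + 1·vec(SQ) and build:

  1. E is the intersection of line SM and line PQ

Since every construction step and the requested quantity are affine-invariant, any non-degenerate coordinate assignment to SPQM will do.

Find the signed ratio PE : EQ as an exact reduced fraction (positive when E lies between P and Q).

PE:EQ = 1/3

Choose coordinates S = (0, 0), P = (1, 0), Q = (0, 1), M = (3, 1).
1. E is the intersection of line SM and line PQ ⇒ E = (3/4, 1/4)
E = P + t·(Q−P) with t = 1/4, so PE:EQ = t:(1−t) = 1/4:3/4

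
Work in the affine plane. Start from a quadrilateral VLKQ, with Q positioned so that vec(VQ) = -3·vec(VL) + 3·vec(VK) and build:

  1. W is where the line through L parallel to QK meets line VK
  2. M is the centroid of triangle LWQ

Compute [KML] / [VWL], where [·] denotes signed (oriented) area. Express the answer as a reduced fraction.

Assign V = (0, 0), L = (1, 0), K = (0, 1), Q = (-3, 3) — the answer is frame-independent, so this choice is without loss of generality.
1. W is where the line through L parallel to QK meets line VK ⇒ W = (0, 2/3)
2. M is the centroid of triangle LWQ ⇒ M = (-2/3, 11/9)
2·[KML] = 4/9, 2·[VWL] = -2/3
[KML]:[VWL] = 4/9:-2/3 = -2/3

[KML]:[VWL] = -2/3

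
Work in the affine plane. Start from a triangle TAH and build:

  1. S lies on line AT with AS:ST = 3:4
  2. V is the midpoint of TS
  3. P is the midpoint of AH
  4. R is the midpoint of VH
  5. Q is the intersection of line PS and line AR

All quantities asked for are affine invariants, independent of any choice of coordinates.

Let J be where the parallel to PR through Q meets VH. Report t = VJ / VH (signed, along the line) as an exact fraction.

Choose coordinates T = (0, 0), A = (1, 0), H = (0, 1).
1. S lies on line AT with AS:ST = 3:4 ⇒ S = (4/7, 0)
2. V is the midpoint of TS ⇒ V = (2/7, 0)
3. P is the midpoint of AH ⇒ P = (1/2, 1/2)
4. R is the midpoint of VH ⇒ R = (1/7, 1/2)
5. Q is the intersection of line PS and line AR ⇒ Q = (41/77, 3/11)
through Q parallel to PR: direction (-5/14, 0); meets VH at J = (16/77, 3/11)
J = V + t·(H−V) with t = 3/11

t = 3/11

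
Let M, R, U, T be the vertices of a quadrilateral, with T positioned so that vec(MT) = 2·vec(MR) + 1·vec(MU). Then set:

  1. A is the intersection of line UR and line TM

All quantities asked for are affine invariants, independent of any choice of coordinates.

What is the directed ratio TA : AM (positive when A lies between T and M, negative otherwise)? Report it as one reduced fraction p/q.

TA:AM = 2

Assign M = (0, 0), R = (1, 0), U = (0, 1), T = (2, 1) — the answer is frame-independent, so this choice is without loss of generality.
1. A is the intersection of line UR and line TM ⇒ A = (2/3, 1/3)
A = T + t·(M−T) with t = 2/3, so TA:AM = t:(1−t) = 2/3:1/3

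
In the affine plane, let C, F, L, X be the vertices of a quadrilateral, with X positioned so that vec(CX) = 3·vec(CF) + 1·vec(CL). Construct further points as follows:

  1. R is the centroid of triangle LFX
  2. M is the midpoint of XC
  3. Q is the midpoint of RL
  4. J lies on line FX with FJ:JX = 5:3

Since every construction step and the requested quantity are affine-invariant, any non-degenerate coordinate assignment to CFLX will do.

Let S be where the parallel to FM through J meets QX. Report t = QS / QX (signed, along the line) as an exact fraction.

t = 43/52

Choose coordinates C = (0, 0), F = (1, 0), L = (0, 1), X = (3, 1).
1. R is the centroid of triangle LFX ⇒ R = (4/3, 2/3)
2. M is the midpoint of XC ⇒ M = (3/2, 1/2)
3. Q is the midpoint of RL ⇒ Q = (2/3, 5/6)
4. J lies on line FX with FJ:JX = 5:3 ⇒ J = (9/4, 5/8)
through J parallel to FM: direction (1/2, 1/2); meets QX at S = (135/52, 101/104)
S = Q + t·(X−Q) with t = 43/52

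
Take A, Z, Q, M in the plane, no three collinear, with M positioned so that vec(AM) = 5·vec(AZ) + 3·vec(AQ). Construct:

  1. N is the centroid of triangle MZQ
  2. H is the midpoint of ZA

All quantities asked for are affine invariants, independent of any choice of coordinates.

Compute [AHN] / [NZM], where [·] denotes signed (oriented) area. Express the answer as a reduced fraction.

[AHN]:[NZM] = 2/7

Assign A = (0, 0), Z = (1, 0), Q = (0, 1), M = (5, 3) — the answer is frame-independent, so this choice is without loss of generality.
1. N is the centroid of triangle MZQ ⇒ N = (2, 4/3)
2. H is the midpoint of ZA ⇒ H = (1/2, 0)
2·[AHN] = 2/3, 2·[NZM] = 7/3
[AHN]:[NZM] = 2/3:7/3 = 2/7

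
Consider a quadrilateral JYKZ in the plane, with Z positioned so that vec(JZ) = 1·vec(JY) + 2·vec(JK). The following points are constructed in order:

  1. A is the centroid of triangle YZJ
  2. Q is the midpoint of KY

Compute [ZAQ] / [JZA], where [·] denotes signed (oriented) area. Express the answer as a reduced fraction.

Choose coordinates J = (0, 0), Y = (1, 0), K = (0, 1), Z = (1, 2).
1. A is the centroid of triangle YZJ ⇒ A = (2/3, 2/3)
2. Q is the midpoint of KY ⇒ Q = (1/2, 1/2)
2·[ZAQ] = -1/6, 2·[JZA] = -2/3
[ZAQ]:[JZA] = -1/6:-2/3 = 1/4

[ZAQ]:[JZA] = 1/4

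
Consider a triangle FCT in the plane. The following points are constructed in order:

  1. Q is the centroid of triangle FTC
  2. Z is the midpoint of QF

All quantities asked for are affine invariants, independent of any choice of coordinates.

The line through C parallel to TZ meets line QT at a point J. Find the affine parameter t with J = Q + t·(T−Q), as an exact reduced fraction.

t = -3

Assign F = (0, 0), C = (1, 0), T = (0, 1) — the answer is frame-independent, so this choice is without loss of generality.
1. Q is the centroid of triangle FTC ⇒ Q = (1/3, 1/3)
2. Z is the midpoint of QF ⇒ Z = (1/6, 1/6)
through C parallel to TZ: direction (1/6, -5/6); meets QT at J = (4/3, -5/3)
J = Q + t·(T−Q) with t = -3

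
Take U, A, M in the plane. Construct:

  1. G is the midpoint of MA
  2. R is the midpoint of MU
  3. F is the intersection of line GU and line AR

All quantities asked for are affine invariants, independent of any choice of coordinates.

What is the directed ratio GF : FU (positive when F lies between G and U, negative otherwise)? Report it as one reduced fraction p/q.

GF:FU = 1/2

Assign U = (0, 0), A = (1, 0), M = (0, 1) — the answer is frame-independent, so this choice is without loss of generality.
1. G is the midpoint of MA ⇒ G = (1/2, 1/2)
2. R is the midpoint of MU ⇒ R = (0, 1/2)
3. F is the intersection of line GU and line AR ⇒ F = (1/3, 1/3)
F = G + t·(U−G) with t = 1/3, so GF:FU = t:(1−t) = 1/3:2/3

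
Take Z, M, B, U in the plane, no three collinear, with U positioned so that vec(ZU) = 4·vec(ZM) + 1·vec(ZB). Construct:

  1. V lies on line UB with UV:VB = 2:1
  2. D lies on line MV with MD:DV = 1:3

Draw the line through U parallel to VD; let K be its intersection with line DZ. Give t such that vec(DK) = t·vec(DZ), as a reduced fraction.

t = -8/3

Work in coordinates with Z = (0, 0), M = (1, 0), B = (0, 1), U = (4, 1).
1. V lies on line UB with UV:VB = 2:1 ⇒ V = (4/3, 1)
2. D lies on line MV with MD:DV = 1:3 ⇒ D = (13/12, 1/4)
through U parallel to VD: direction (-1/4, -3/4); meets DZ at K = (143/36, 11/12)
K = D + t·(Z−D) with t = -8/3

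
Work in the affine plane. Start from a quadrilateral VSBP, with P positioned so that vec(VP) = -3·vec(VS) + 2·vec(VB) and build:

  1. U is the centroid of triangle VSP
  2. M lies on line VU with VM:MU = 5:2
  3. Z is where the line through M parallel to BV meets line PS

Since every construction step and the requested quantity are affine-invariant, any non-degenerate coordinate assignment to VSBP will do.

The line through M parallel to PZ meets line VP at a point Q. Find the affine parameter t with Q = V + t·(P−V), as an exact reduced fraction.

t = 10/21

Choose coordinates V = (0, 0), S = (1, 0), B = (0, 1), P = (-3, 2).
1. U is the centroid of triangle VSP ⇒ U = (-2/3, 2/3)
2. M lies on line VU with VM:MU = 5:2 ⇒ M = (-10/21, 10/21)
3. Z is where the line through M parallel to BV meets line PS ⇒ Z = (-10/21, 31/42)
through M parallel to PZ: direction (53/21, -53/42); meets VP at Q = (-10/7, 20/21)
Q = V + t·(P−V) with t = 10/21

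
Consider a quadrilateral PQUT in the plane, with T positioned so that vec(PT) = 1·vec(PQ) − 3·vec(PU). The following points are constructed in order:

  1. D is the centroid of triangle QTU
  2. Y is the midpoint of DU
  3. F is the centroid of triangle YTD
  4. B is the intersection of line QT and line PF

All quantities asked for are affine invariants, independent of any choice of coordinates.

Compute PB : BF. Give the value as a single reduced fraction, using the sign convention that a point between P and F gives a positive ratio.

Work in coordinates with P = (0, 0), Q = (1, 0), U = (0, 1), T = (1, -3).
1. D is the centroid of triangle QTU ⇒ D = (2/3, -2/3)
2. Y is the midpoint of DU ⇒ Y = (1/3, 1/6)
3. F is the centroid of triangle YTD ⇒ F = (2/3, -7/6)
4. B is the intersection of line QT and line PF ⇒ B = (1, -7/4)
B = P + t·(F−P) with t = 3/2, so PB:BF = t:(1−t) = 3/2:-1/2

PB:BF = -3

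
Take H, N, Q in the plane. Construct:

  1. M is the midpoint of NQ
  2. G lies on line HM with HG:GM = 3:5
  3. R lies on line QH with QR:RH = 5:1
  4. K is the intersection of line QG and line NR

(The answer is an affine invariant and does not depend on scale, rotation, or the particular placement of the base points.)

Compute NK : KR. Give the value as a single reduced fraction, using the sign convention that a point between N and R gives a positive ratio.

Assign H = (0, 0), N = (1, 0), Q = (0, 1) — the answer is frame-independent, so this choice is without loss of generality.
1. M is the midpoint of NQ ⇒ M = (1/2, 1/2)
2. G lies on line HM with HG:GM = 3:5 ⇒ G = (3/16, 3/16)
3. R lies on line QH with QR:RH = 5:1 ⇒ R = (0, 1/6)
4. K is the intersection of line QG and line NR ⇒ K = (1/5, 2/15)
K = N + t·(R−N) with t = 4/5, so NK:KR = t:(1−t) = 4/5:1/5

NK:KR = 4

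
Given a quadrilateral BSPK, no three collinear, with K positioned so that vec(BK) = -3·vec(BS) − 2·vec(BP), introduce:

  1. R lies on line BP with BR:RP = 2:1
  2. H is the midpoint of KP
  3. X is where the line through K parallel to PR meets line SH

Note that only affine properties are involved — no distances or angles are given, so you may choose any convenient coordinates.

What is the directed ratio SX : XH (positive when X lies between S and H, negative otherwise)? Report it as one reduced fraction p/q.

SX:XH = -8/3

Choose coordinates B = (0, 0), S = (1, 0), P = (0, 1), K = (-3, -2).
1. R lies on line BP with BR:RP = 2:1 ⇒ R = (0, 2/3)
2. H is the midpoint of KP ⇒ H = (-3/2, -1/2)
3. X is where the line through K parallel to PR meets line SH ⇒ X = (-3, -4/5)
X = S + t·(H−S) with t = 8/5, so SX:XH = t:(1−t) = 8/5:-3/5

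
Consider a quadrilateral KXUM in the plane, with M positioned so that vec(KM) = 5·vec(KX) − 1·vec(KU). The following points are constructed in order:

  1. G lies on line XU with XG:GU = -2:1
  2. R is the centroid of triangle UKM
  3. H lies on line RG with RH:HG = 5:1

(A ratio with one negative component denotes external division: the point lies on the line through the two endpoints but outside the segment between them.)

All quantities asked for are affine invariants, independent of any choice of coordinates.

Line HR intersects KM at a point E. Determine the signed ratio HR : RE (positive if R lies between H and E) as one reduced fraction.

HR:RE = 11/3

Assign K = (0, 0), X = (1, 0), U = (0, 1), M = (5, -1) — the answer is frame-independent, so this choice is without loss of generality.
1. G lies on line XU with XG:GU = -2:1 ⇒ G = (-1, 2)
2. R is the centroid of triangle UKM ⇒ R = (5/3, 0)
3. H lies on line RG with RH:HG = 5:1 ⇒ H = (-5/9, 5/3)
line HR meets KM at E = (25/11, -5/11)
R = H + t·(E−H) with t = 11/14, so HR:RE = 11/14:3/14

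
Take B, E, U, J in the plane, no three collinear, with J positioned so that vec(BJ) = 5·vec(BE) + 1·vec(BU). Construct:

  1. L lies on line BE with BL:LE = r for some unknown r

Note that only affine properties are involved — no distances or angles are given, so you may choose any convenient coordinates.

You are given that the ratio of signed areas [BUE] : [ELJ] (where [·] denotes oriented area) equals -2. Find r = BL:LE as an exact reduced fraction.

Assign B = (0, 0), E = (1, 0), U = (0, 1), J = (5, 1) — the answer is frame-independent, so this choice is without loss of generality.
1. With BL:LE = r, write λ = r/(r+1) so L = B + λ·(E−B); L is affine-linear in λ
Every point depending on L is an affine combination of L and λ-independent points, so each such coordinate is linear in λ; the λ² term in each signed area is a multiple of (E−B)×(E−B) = 0, so 2·[BUE] and 2·[ELJ] are each linear in λ. Evaluating at λ=0 and λ=1:
  2·[BUE] = -1,   2·[ELJ] = λ − 1
So [BUE]:[ELJ] = (-1) / (λ − 1). Setting this equal to -2:
  -1 = -2·(λ − 1)  ⇒  λ = 3/2
Then r = λ/(1−λ) = (3/2)/(-1/2) = -3. Check: with r = -3, L = (3/2, 0) and [BUE]:[ELJ] = -2 as required.

r = -3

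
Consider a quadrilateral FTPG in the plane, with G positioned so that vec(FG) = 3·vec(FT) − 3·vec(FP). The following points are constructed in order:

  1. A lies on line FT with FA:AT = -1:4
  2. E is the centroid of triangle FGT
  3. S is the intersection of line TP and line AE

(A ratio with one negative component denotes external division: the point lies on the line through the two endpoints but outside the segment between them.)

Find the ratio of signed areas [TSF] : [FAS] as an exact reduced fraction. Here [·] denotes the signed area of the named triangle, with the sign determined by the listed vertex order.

[TSF]:[FAS] = -3

Set F = (0, 0), T = (1, 0), P = (0, 1), G = (3, -3); any affine frame gives the same invariant.
1. A lies on line FT with FA:AT = -1:4 ⇒ A = (-1/3, 0)
2. E is the centroid of triangle FGT ⇒ E = (4/3, -1)
3. S is the intersection of line TP and line AE ⇒ S = (3, -2)
2·[TSF] = -2, 2·[FAS] = 2/3
[TSF]:[FAS] = -2:2/3 = -3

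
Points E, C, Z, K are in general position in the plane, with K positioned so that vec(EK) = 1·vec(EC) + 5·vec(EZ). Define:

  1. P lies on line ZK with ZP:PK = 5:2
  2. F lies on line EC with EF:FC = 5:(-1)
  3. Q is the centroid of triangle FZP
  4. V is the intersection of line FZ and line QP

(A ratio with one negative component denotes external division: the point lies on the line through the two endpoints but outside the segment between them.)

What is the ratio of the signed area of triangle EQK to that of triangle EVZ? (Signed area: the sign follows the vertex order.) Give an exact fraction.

[EQK]:[EVZ] = 278/105

Assign E = (0, 0), C = (1, 0), Z = (0, 1), K = (1, 5) — the answer is frame-independent, so this choice is without loss of generality.
1. P lies on line ZK with ZP:PK = 5:2 ⇒ P = (5/7, 27/7)
2. F lies on line EC with EF:FC = 5:(-1) ⇒ F = (5/4, 0)
3. Q is the centroid of triangle FZP ⇒ Q = (55/84, 34/21)
4. V is the intersection of line FZ and line QP ⇒ V = (5/8, 1/2)
2·[EQK] = 139/84, 2·[EVZ] = 5/8
[EQK]:[EVZ] = 139/84:5/8 = 278/105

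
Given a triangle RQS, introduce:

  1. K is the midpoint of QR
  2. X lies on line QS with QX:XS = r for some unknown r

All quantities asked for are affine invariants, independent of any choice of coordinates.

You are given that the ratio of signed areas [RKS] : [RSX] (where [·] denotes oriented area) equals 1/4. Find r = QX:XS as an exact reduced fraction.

r = -3/2

Assign R = (0, 0), Q = (1, 0), S = (0, 1) — the answer is frame-independent, so this choice is without loss of generality.
1. K is the midpoint of QR ⇒ K = (1/2, 0)
2. With QX:XS = r, write λ = r/(r+1) so X = Q + λ·(S−Q); X is affine-linear in λ
Every point depending on X is an affine combination of X and λ-independent points, so each such coordinate is linear in λ; the λ² term in each signed area is a multiple of (S−Q)×(S−Q) = 0, so 2·[RKS] and 2·[RSX] are each linear in λ. Evaluating at λ=0 and λ=1:
  2·[RKS] = 1/2,   2·[RSX] = λ − 1
So [RKS]:[RSX] = (1/2) / (λ − 1). Setting this equal to 1/4:
  1/2 = 1/4·(λ − 1)  ⇒  λ = 3
Then r = λ/(1−λ) = (3)/(-2) = -3/2. Check: with r = -3/2, X = (-2, 3) and [RKS]:[RSX] = 1/4 as required.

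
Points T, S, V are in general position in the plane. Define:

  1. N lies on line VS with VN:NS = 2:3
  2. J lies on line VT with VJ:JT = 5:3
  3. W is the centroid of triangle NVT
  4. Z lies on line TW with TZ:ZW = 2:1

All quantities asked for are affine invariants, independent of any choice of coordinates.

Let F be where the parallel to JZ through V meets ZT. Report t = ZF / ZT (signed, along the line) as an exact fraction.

t = -5/3

Choose coordinates T = (0, 0), S = (1, 0), V = (0, 1).
1. N lies on line VS with VN:NS = 2:3 ⇒ N = (2/5, 3/5)
2. J lies on line VT with VJ:JT = 5:3 ⇒ J = (0, 3/8)
3. W is the centroid of triangle NVT ⇒ W = (2/15, 8/15)
4. Z lies on line TW with TZ:ZW = 2:1 ⇒ Z = (4/45, 16/45)
through V parallel to JZ: direction (4/45, -7/360); meets ZT at F = (32/135, 128/135)
F = Z + t·(T−Z) with t = -5/3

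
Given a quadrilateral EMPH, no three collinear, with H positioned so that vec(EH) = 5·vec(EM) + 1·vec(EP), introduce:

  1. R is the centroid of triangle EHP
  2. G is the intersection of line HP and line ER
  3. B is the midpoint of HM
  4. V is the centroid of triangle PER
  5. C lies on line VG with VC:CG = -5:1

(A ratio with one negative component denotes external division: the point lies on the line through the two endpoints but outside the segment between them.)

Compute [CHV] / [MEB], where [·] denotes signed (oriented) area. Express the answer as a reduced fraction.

[CHV]:[MEB] = 25/9

Choose coordinates E = (0, 0), M = (1, 0), P = (0, 1), H = (5, 1).
1. R is the centroid of triangle EHP ⇒ R = (5/3, 2/3)
2. G is the intersection of line HP and line ER ⇒ G = (5/2, 1)
3. B is the midpoint of HM ⇒ B = (3, 1/2)
4. V is the centroid of triangle PER ⇒ V = (5/9, 5/9)
5. C lies on line VG with VC:CG = -5:1 ⇒ C = (215/72, 10/9)
2·[CHV] = -25/18, 2·[MEB] = -1/2
[CHV]:[MEB] = -25/18:-1/2 = 25/9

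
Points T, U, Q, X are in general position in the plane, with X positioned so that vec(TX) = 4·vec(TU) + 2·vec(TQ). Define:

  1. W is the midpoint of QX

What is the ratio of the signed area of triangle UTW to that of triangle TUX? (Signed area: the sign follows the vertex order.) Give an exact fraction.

[UTW]:[TUX] = -3/4

Set T = (0, 0), U = (1, 0), Q = (0, 1), X = (4, 2); any affine frame gives the same invariant.
1. W is the midpoint of QX ⇒ W = (2, 3/2)
2·[UTW] = -3/2, 2·[TUX] = 2
[UTW]:[TUX] = -3/2:2 = -3/4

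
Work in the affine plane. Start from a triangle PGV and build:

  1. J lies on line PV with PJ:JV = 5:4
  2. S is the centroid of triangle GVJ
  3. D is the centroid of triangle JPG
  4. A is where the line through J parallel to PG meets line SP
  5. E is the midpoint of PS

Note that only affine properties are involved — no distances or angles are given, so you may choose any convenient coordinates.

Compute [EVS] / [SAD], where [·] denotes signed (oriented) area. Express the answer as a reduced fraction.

Set P = (0, 0), G = (1, 0), V = (0, 1); any affine frame gives the same invariant.
1. J lies on line PV with PJ:JV = 5:4 ⇒ J = (0, 5/9)
2. S is the centroid of triangle GVJ ⇒ S = (1/3, 14/27)
3. D is the centroid of triangle JPG ⇒ D = (1/3, 5/27)
4. A is where the line through J parallel to PG meets line SP ⇒ A = (5/14, 5/9)
5. E is the midpoint of PS ⇒ E = (1/6, 7/27)
2·[EVS] = -1/6, 2·[SAD] = -1/126
[EVS]:[SAD] = -1/6:-1/126 = 21

[EVS]:[SAD] = 21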